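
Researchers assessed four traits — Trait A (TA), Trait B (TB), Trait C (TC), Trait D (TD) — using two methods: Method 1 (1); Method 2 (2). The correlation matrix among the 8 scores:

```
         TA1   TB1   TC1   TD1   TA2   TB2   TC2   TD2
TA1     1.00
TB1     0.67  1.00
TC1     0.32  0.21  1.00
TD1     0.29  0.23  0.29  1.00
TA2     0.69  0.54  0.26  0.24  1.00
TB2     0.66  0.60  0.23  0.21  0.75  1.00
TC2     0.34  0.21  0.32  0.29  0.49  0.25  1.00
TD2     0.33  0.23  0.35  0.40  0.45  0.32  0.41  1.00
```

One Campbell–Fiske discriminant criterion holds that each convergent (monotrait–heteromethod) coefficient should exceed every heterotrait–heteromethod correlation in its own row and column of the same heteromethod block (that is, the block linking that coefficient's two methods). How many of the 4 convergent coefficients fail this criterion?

Checking each validity diagonal entry against its comparison values:
TA (methods 1·2): 0.69 vs {0.66, 0.54, 0.34, 0.26, 0.33, 0.24} → pass.
TB (methods 1·2): 0.60 vs {0.54, 0.66, 0.21, 0.23, 0.23, 0.21} → fail.
TC (methods 1·2): 0.32 vs {0.26, 0.34, 0.23, 0.21, 0.35, 0.29} → fail.
TD (methods 1·2): 0.40 vs {0.24, 0.33, 0.21, 0.23, 0.29, 0.35} → pass.
2 of 4 fail.

2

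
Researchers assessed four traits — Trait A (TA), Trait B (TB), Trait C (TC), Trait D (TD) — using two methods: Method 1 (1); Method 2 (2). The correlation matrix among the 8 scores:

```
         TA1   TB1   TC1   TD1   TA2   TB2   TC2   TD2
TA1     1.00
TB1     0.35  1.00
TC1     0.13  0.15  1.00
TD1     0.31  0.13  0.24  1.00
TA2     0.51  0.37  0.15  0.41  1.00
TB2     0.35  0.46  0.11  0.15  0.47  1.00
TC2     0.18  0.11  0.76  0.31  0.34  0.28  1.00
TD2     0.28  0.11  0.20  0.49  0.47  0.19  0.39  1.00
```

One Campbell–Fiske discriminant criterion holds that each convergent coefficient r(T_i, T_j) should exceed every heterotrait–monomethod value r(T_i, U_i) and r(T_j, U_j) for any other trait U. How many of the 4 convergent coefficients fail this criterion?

1

Checking each validity diagonal entry against its comparison values:
TA (methods 1·2): 0.51 vs {0.35, 0.47, 0.13, 0.34, 0.31, 0.47} → pass.
TB (methods 1·2): 0.46 vs {0.35, 0.47, 0.15, 0.28, 0.13, 0.19} → fail.
TC (methods 1·2): 0.76 vs {0.13, 0.34, 0.15, 0.28, 0.24, 0.39} → pass.
TD (methods 1·2): 0.49 vs {0.31, 0.47, 0.13, 0.19, 0.24, 0.39} → pass.
1 of 4 fail.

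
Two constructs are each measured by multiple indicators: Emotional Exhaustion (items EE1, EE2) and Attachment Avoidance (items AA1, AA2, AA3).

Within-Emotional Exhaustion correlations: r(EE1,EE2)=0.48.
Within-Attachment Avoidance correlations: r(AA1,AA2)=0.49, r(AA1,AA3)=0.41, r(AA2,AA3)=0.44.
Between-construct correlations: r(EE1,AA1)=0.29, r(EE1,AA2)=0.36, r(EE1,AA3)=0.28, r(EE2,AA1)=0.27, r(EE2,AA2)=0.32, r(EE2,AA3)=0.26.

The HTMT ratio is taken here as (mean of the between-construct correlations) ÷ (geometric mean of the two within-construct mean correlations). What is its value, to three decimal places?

Mean heterotrait r = 1.78/6 = 0.2967.
Mean within-EE = 0.48/1 = 0.4800; mean within-AA = 1.34/3 = 0.4467.
Geometric mean = √(0.4800 × 0.4467) = 0.4631.
HTMT = 0.2967 / 0.4631 = 0.641.

0.641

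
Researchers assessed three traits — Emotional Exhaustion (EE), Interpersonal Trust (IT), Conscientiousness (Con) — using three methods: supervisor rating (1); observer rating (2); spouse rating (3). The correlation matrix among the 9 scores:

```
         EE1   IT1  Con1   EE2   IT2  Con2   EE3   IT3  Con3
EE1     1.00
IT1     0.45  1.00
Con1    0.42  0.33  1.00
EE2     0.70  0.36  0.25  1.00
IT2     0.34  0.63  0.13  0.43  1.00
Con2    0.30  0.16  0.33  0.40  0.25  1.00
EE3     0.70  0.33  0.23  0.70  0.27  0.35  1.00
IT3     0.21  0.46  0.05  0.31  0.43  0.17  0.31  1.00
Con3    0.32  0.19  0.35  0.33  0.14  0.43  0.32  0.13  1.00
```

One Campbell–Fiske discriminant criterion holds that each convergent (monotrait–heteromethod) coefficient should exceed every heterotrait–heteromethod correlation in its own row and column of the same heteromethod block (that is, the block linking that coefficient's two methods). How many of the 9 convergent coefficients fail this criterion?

Convergent coefficients and their comparison sets:
EE (methods 1·2): 0.70 vs {0.34, 0.36, 0.30, 0.25} → pass.
EE (methods 1·3): 0.70 vs {0.21, 0.33, 0.32, 0.23} → pass.
EE (methods 2·3): 0.70 vs {0.31, 0.27, 0.33, 0.35} → pass.
IT (methods 1·2): 0.63 vs {0.36, 0.34, 0.16, 0.13} → pass.
IT (methods 1·3): 0.46 vs {0.33, 0.21, 0.19, 0.05} → pass.
IT (methods 2·3): 0.43 vs {0.27, 0.31, 0.14, 0.17} → pass.
Con (methods 1·2): 0.33 vs {0.25, 0.30, 0.13, 0.16} → pass.
Con (methods 1·3): 0.35 vs {0.23, 0.32, 0.05, 0.19} → pass.
Con (methods 2·3): 0.43 vs {0.35, 0.33, 0.17, 0.14} → pass.
0 of 9 fail.

0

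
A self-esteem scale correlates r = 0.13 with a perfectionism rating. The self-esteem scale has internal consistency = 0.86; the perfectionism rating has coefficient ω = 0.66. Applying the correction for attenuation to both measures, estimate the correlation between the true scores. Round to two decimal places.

r_true = r_obs / √(r_xx · r_yy) = 0.13 / √(0.86 × 0.66) = 0.13 / √0.5676 = 0.13 / 0.7534 ≈ 0.17.

0.17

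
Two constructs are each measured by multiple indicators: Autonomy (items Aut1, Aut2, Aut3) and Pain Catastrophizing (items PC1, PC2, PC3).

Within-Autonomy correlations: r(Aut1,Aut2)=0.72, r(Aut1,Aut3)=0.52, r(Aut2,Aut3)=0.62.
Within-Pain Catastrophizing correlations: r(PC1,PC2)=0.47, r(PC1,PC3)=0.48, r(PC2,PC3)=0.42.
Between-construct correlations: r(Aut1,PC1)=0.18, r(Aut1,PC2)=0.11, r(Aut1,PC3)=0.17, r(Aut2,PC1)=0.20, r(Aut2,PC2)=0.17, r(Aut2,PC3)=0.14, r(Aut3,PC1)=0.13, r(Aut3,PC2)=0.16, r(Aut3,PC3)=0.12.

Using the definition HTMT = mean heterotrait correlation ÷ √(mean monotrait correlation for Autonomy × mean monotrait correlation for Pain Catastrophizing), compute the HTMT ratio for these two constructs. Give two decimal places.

Between-construct mean = 1.38/9 = 0.1533.
Mean within-Aut = 1.86/3 = 0.6200; mean within-PC = 1.37/3 = 0.4567.
Geometric mean = √(0.6200 × 0.4567) = 0.5321.
HTMT = 0.1533 / 0.5321 = 0.29.

0.29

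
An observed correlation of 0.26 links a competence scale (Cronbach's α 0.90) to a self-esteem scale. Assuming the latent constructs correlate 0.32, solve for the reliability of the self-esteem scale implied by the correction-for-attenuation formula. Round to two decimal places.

0.73

r_true = r_obs / √(r_xx · r_yy) ⇒ 0.32 = 0.26 / √(0.90 · r_yy).
√(0.90 · r_yy) = 0.26 / 0.32 = 0.8125; 0.90 · r_yy = 0.6602; r_yy = 0.6602 / 0.90 ≈ 0.73.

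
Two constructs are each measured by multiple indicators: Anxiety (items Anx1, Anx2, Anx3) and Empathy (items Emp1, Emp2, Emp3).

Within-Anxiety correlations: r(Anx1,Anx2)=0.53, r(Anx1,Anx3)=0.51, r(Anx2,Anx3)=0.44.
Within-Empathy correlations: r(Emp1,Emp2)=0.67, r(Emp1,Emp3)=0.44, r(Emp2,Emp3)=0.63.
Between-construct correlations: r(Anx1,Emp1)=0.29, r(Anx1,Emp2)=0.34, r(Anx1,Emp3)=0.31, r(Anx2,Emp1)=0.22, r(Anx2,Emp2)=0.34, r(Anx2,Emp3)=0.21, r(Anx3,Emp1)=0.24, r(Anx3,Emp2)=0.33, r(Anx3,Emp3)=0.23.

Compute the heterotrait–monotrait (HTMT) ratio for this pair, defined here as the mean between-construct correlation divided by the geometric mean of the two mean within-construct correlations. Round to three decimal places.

0.521

Mean heterotrait r = 2.51/9 = 0.2789.
Mean within-Anx = 1.48/3 = 0.4933; mean within-Emp = 1.74/3 = 0.5800.
Geometric mean = √(0.4933 × 0.5800) = 0.5349.
HTMT = 0.2789 / 0.5349 = 0.521.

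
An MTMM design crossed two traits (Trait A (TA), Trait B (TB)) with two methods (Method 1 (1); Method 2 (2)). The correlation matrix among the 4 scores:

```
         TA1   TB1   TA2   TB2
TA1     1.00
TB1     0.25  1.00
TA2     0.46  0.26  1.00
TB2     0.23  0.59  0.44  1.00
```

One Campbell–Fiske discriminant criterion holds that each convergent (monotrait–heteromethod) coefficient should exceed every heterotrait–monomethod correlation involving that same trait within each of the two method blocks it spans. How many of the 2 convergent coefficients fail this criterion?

Convergent coefficients and their comparison sets:
TA (methods 1·2): 0.46 vs {0.25, 0.44} → pass.
TB (methods 1·2): 0.59 vs {0.25, 0.44} → pass.
0 of 2 fail.

0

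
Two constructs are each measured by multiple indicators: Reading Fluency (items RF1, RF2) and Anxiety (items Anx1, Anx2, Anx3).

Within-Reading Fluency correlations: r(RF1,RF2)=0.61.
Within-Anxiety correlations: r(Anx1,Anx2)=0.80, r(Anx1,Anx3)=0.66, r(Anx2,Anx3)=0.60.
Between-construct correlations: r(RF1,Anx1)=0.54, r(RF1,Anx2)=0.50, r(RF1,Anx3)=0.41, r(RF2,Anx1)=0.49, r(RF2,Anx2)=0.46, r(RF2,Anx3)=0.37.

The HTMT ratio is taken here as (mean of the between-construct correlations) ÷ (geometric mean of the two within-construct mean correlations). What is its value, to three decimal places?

0.713

Mean heterotrait r = 2.77/6 = 0.4617.
Mean within-RF = 0.61/1 = 0.6100; mean within-Anx = 2.06/3 = 0.6867.
Geometric mean = √(0.6100 × 0.6867) = 0.6472.
HTMT = 0.4617 / 0.6472 = 0.713.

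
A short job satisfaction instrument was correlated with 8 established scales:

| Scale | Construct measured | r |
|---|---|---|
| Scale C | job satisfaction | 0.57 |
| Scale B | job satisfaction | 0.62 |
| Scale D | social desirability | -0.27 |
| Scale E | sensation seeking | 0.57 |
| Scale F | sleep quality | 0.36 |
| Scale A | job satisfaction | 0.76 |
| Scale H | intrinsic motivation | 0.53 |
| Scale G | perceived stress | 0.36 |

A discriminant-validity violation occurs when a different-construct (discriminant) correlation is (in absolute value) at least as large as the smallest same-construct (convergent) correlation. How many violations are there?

1

Convergent (same construct = job satisfaction): Scale C, Scale B, Scale A.
Smallest convergent = 0.57. Discriminant |r|: 0.27, 0.57, 0.36, 0.53, 0.36; count ≥ 0.57 → 1.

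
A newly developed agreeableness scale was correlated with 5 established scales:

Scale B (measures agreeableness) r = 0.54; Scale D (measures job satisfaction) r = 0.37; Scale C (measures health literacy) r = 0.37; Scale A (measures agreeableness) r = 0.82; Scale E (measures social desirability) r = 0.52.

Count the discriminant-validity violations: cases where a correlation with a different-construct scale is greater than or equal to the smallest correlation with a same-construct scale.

0

Convergent (same construct = agreeableness): Scale B, Scale A.
Smallest convergent = 0.54. Discriminant values: 0.37, 0.37, 0.52; count ≥ 0.54 → 0.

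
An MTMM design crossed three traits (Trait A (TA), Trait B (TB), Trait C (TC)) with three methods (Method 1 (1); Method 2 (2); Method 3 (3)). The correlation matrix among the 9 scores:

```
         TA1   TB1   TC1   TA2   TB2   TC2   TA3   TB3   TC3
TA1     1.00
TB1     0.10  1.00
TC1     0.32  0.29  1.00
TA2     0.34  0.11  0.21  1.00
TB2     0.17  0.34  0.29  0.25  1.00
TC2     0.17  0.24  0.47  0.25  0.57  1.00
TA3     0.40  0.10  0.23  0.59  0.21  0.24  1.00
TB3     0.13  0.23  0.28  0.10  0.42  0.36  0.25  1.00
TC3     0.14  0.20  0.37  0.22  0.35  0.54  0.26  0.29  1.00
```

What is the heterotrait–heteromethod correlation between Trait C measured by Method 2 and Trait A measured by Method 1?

Different traits and methods: r(TC2, TA1) = 0.17.

0.17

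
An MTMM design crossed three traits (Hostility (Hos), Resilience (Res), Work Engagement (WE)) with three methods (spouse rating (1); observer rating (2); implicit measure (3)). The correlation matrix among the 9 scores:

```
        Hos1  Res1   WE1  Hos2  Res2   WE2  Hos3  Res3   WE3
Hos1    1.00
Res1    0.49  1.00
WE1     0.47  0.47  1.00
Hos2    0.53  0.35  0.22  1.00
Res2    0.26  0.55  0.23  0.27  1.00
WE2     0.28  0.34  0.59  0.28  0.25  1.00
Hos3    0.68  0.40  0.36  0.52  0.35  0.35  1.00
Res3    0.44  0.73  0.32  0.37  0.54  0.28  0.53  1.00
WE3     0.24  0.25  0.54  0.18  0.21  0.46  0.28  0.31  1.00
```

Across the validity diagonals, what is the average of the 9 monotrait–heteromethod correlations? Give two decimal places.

0.57

Convergent values: 0.53, 0.68, 0.52, 0.55, 0.73, 0.54, 0.59, 0.54, 0.46; mean = 5.14/9 = 0.57.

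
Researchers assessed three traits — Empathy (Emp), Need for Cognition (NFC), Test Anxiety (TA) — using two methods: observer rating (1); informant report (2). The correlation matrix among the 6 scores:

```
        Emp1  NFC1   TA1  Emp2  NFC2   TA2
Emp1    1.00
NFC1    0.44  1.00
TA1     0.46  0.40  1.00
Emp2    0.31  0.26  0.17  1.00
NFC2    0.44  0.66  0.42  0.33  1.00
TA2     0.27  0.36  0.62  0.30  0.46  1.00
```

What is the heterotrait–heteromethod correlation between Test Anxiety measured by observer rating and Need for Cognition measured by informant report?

Different traits and methods: r(TA1, NFC2) = 0.42.

0.42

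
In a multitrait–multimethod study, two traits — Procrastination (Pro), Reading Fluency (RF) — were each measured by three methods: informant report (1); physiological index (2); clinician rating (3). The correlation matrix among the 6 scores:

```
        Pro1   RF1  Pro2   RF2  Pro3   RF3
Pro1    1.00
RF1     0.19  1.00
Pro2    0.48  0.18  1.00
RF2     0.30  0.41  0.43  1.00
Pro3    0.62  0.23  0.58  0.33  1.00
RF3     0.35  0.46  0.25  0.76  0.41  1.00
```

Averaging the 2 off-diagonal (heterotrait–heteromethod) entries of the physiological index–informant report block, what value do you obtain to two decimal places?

0.24

HTHM values (method 2 × method 1): 0.18, 0.30; mean = 0.48/2 = 0.24.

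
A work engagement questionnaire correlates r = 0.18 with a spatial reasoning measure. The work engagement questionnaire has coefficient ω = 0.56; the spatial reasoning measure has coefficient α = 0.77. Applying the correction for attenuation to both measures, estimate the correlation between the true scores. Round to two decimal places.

r_true = r_obs / √(r_xx · r_yy) = 0.18 / √(0.56 × 0.77) = 0.18 / √0.4312 = 0.18 / 0.6567 ≈ 0.27.

0.27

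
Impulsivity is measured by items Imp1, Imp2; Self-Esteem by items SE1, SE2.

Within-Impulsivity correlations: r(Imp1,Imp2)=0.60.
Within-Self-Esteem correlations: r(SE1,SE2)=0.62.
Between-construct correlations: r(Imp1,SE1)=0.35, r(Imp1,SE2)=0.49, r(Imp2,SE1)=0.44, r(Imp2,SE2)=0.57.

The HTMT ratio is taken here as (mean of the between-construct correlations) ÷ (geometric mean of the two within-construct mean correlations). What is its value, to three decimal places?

0.758

Mean between = 1.85/4 = 0.4625.
Mean within-Imp = 0.60/1 = 0.6000; mean within-SE = 0.62/1 = 0.6200.
Geometric mean = √(0.6000 × 0.6200) = 0.6099.
HTMT = 0.4625 / 0.6099 = 0.758.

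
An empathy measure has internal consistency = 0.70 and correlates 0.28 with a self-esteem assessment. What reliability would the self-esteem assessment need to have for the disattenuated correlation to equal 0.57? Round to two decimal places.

0.34

r_true = r_obs / √(r_xx · r_yy) ⇒ 0.57 = 0.28 / √(0.70 · r_yy).
√(0.70 · r_yy) = 0.28 / 0.57 = 0.4912; 0.70 · r_yy = 0.2413; r_yy = 0.2413 / 0.70 ≈ 0.34.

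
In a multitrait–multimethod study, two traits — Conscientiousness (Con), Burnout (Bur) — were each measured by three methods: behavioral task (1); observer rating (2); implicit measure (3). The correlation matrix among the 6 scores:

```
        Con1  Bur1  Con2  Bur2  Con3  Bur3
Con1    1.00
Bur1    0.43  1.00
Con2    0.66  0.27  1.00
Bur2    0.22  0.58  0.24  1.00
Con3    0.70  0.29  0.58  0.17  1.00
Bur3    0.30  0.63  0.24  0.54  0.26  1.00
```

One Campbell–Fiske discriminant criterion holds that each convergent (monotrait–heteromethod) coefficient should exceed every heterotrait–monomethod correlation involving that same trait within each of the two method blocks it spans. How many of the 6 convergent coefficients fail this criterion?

0

Checking each validity diagonal entry against its comparison values:
Con (methods 1·2): 0.66 vs {0.43, 0.24} → pass.
Con (methods 1·3): 0.70 vs {0.43, 0.26} → pass.
Con (methods 2·3): 0.58 vs {0.24, 0.26} → pass.
Bur (methods 1·2): 0.58 vs {0.43, 0.24} → pass.
Bur (methods 1·3): 0.63 vs {0.43, 0.26} → pass.
Bur (methods 2·3): 0.54 vs {0.24, 0.26} → pass.
0 of 6 fail.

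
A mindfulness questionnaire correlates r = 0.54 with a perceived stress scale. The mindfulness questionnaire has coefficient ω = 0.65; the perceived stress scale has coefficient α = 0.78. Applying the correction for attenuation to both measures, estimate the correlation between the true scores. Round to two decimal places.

0.76

r_true = r_obs / √(r_xx · r_yy) = 0.54 / √(0.65 × 0.78) = 0.54 / √0.5070 = 0.54 / 0.7120 ≈ 0.76.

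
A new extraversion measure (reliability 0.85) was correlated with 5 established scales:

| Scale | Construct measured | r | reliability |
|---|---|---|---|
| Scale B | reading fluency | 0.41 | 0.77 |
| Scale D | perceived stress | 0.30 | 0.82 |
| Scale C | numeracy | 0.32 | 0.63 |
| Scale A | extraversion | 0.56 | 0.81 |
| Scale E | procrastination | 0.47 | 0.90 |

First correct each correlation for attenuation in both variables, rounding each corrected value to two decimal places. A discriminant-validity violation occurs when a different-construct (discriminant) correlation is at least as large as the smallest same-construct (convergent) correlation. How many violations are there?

0

Disattenuated r (r / √(r_scale · r_new)):
  Scale B (disc): 0.41 / √(0.77·0.85) = 0.51
  Scale D (disc): 0.30 / √(0.82·0.85) = 0.36
  Scale C (disc): 0.32 / √(0.63·0.85) = 0.44
  Scale A (conv): 0.56 / √(0.81·0.85) = 0.67
  Scale E (disc): 0.47 / √(0.90·0.85) = 0.54
Smallest convergent = 0.67. Discriminant values: 0.51, 0.36, 0.44, 0.54; count ≥ 0.67 → 0.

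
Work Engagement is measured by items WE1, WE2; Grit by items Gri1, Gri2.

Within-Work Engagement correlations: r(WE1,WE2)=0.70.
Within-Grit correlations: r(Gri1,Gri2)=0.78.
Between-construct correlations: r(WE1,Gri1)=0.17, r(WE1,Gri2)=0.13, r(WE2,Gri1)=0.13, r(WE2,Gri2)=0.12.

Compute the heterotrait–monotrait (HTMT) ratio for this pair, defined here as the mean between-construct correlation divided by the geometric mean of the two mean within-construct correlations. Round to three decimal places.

Between-construct mean = 0.55/4 = 0.1375.
Mean within-WE = 0.70/1 = 0.7000; mean within-Gri = 0.78/1 = 0.7800.
Geometric mean = √(0.7000 × 0.7800) = 0.7389.
HTMT = 0.1375 / 0.7389 = 0.186.

0.186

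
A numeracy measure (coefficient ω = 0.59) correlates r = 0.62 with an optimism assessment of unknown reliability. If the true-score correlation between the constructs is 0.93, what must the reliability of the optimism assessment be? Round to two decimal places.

r_true = r_obs / √(r_xx · r_yy) ⇒ 0.93 = 0.62 / √(0.59 · r_yy).
√(0.59 · r_yy) = 0.62 / 0.93 = 0.6667; 0.59 · r_yy = 0.4445; r_yy = 0.4445 / 0.59 ≈ 0.75.

0.75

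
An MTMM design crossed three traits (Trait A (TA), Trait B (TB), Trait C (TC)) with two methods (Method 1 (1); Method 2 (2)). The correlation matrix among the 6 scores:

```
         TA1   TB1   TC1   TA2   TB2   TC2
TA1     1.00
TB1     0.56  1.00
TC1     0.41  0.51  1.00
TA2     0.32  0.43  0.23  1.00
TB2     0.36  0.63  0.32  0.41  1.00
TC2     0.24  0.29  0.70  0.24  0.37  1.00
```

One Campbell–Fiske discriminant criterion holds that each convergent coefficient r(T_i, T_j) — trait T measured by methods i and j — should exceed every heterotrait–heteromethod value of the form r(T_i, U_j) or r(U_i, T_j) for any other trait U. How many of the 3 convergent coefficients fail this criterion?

Convergent coefficients and their comparison sets:
TA (methods 1·2): 0.32 vs {0.36, 0.43, 0.24, 0.23} → fail.
TB (methods 1·2): 0.63 vs {0.43, 0.36, 0.29, 0.32} → pass.
TC (methods 1·2): 0.70 vs {0.23, 0.24, 0.32, 0.29} → pass.
1 of 3 fail.

1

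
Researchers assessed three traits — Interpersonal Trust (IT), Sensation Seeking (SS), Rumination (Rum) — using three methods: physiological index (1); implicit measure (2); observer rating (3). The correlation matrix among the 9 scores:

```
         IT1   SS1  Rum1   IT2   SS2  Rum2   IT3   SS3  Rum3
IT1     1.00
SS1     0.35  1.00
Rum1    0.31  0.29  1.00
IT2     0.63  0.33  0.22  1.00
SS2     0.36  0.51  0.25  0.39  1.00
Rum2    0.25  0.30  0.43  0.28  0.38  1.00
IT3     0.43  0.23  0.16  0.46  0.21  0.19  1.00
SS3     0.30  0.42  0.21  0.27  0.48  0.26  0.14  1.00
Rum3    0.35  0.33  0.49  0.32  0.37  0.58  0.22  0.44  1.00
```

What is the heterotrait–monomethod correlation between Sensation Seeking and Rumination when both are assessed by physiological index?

Different traits, same method: r(SS1, Rum1) = 0.29.

0.29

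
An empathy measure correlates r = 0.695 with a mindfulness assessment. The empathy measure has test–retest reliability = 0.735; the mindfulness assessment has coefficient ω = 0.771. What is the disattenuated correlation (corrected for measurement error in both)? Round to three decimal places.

r_true = r_obs / √(r_xx · r_yy) = 0.695 / √(0.735 × 0.771) = 0.695 / √0.566685 = 0.695 / 0.7528 ≈ 0.923.

0.923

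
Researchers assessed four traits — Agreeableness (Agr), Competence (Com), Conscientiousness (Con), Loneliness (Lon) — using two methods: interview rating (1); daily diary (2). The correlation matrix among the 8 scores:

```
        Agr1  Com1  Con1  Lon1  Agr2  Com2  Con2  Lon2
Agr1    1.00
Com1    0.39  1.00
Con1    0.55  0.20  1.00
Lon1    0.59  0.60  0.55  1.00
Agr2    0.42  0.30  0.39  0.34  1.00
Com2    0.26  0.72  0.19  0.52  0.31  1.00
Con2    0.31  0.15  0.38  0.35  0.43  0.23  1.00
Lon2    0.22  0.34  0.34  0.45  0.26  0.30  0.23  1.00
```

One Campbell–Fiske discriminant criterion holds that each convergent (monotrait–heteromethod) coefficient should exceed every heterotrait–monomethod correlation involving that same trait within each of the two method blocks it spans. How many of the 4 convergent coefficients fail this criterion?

3

Convergent coefficients and their comparison sets:
Agr (methods 1·2): 0.42 vs {0.39, 0.31, 0.55, 0.43, 0.59, 0.26} → fail.
Com (methods 1·2): 0.72 vs {0.39, 0.31, 0.20, 0.23, 0.60, 0.30} → pass.
Con (methods 1·2): 0.38 vs {0.55, 0.43, 0.20, 0.23, 0.55, 0.23} → fail.
Lon (methods 1·2): 0.45 vs {0.59, 0.26, 0.60, 0.30, 0.55, 0.23} → fail.
3 of 4 fail.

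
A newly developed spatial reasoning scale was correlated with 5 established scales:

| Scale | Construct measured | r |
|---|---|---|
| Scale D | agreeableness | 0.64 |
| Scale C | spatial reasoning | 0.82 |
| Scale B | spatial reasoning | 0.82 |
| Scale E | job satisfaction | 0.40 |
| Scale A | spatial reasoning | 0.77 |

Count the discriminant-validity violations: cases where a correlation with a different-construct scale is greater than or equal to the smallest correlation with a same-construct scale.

0

Convergent (same construct = spatial reasoning): Scale C, Scale B, Scale A.
Smallest convergent = 0.77. Discriminant values: 0.64, 0.40; count ≥ 0.77 → 0.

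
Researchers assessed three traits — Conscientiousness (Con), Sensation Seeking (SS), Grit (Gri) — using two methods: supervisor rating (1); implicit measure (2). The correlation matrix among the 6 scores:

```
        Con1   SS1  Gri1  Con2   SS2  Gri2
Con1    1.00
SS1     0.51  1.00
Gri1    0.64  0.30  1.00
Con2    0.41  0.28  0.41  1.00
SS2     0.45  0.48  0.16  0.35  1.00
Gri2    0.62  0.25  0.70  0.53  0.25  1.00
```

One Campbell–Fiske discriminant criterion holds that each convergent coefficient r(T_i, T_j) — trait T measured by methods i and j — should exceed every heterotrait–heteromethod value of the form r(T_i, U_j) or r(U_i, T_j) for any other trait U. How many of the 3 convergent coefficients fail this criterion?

Each convergent coefficient versus the relevant comparison correlations:
Con (methods 1·2): 0.41 vs {0.45, 0.28, 0.62, 0.41} → fail.
SS (methods 1·2): 0.48 vs {0.28, 0.45, 0.25, 0.16} → pass.
Gri (methods 1·2): 0.70 vs {0.41, 0.62, 0.16, 0.25} → pass.
1 of 3 fail.

1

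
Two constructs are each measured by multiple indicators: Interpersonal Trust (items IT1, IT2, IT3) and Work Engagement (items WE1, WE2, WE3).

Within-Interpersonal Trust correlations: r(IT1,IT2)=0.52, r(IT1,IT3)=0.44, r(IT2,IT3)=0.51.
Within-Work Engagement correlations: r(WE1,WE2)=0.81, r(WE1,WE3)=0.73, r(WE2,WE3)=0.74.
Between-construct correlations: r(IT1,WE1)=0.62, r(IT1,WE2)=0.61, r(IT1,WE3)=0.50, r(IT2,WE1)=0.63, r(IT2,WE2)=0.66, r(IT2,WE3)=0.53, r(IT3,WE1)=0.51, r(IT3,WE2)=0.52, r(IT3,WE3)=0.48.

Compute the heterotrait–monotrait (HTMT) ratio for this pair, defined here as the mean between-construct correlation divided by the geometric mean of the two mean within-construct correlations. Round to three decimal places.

Mean heterotrait r = 5.06/9 = 0.5622.
Mean within-IT = 1.47/3 = 0.4900; mean within-WE = 2.28/3 = 0.7600.
Geometric mean = √(0.4900 × 0.7600) = 0.6102.
HTMT = 0.5622 / 0.6102 = 0.921.

0.921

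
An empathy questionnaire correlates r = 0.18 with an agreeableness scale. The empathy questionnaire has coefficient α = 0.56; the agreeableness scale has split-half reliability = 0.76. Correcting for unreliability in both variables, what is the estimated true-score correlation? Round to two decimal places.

r_true = r_obs / √(r_xx · r_yy) = 0.18 / √(0.56 × 0.76) = 0.18 / √0.4256 = 0.18 / 0.6524 ≈ 0.28.

0.28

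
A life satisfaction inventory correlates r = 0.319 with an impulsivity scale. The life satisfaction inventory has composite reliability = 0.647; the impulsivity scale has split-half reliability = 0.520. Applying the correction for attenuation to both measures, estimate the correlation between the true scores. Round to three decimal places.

r_true = r_obs / √(r_xx · r_yy) = 0.319 / √(0.647 × 0.520) = 0.319 / √0.336440 = 0.319 / 0.5800 ≈ 0.550.

0.550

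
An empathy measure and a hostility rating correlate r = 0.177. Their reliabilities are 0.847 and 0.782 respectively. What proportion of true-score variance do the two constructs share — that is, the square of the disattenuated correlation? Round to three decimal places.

Disattenuated r = 0.177 / √(0.847 × 0.782) = 0.177 / 0.8139 = 0.2175.
Shared true-score variance = 0.2175² = 0.0473 ≈ 0.047.

0.047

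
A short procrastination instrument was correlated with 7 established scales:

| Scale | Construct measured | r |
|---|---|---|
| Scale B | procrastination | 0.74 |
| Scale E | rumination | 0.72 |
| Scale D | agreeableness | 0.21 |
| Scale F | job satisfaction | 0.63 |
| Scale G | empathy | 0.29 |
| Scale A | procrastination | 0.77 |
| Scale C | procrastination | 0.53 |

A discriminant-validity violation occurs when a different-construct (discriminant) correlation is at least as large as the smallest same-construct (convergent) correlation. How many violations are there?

Convergent (same construct = procrastination): Scale B, Scale A, Scale C.
Smallest convergent = 0.53. Discriminant values: 0.72, 0.21, 0.63, 0.29; count ≥ 0.53 → 2.

2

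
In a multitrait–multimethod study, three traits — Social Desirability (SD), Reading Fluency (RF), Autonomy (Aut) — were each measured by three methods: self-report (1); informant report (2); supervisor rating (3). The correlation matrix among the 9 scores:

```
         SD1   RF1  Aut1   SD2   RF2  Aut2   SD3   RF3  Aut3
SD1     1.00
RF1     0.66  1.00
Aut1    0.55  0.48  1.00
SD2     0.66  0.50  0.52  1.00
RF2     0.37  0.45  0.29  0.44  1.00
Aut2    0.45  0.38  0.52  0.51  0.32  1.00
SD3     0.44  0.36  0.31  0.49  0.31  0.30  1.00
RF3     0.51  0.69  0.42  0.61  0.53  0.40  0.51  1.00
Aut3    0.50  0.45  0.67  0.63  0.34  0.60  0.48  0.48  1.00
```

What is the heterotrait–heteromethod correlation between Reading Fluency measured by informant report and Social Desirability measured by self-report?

0.37

Different traits and methods: r(RF2, SD1) = 0.37.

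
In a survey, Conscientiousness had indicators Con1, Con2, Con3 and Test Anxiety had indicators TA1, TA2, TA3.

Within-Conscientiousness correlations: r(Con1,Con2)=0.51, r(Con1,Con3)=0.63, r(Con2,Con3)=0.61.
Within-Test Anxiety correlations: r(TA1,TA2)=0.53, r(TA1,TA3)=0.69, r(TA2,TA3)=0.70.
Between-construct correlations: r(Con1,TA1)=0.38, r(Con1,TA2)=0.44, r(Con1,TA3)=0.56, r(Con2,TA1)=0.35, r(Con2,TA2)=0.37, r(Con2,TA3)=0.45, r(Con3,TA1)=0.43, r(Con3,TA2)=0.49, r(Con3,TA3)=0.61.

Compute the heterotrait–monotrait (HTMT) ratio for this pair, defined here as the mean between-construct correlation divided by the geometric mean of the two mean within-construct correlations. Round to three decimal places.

0.742

Between-construct mean = 4.08/9 = 0.4533.
Mean within-Con = 1.75/3 = 0.5833; mean within-TA = 1.92/3 = 0.6400.
Geometric mean = √(0.5833 × 0.6400) = 0.6110.
HTMT = 0.4533 / 0.6110 = 0.742.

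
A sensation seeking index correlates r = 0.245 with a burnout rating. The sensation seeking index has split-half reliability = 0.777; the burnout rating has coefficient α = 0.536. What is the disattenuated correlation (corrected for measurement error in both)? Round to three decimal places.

r_true = r_obs / √(r_xx · r_yy) = 0.245 / √(0.777 × 0.536) = 0.245 / √0.416472 = 0.245 / 0.6453 ≈ 0.380.

0.380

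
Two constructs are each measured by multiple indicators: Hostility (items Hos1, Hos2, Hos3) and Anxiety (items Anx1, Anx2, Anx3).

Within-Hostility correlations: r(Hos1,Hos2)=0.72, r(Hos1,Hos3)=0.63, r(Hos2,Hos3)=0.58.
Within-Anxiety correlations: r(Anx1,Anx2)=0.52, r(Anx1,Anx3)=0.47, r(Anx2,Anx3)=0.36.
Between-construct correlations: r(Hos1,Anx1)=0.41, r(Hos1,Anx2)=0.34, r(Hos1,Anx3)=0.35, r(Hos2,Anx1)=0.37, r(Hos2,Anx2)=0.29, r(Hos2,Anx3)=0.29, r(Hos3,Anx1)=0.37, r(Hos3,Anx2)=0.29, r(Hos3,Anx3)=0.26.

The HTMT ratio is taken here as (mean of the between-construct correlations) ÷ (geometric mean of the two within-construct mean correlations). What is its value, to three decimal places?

Between-construct mean = 2.97/9 = 0.3300.
Mean within-Hos = 1.93/3 = 0.6433; mean within-Anx = 1.35/3 = 0.4500.
Geometric mean = √(0.6433 × 0.4500) = 0.5380.
HTMT = 0.3300 / 0.5380 = 0.613.

0.613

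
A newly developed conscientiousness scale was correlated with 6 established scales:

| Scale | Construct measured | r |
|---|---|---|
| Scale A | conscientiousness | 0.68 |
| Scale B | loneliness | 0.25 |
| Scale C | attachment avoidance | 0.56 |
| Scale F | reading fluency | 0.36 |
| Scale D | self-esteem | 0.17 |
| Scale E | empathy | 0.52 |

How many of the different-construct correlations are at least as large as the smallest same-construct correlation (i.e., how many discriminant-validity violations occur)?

0

Convergent (same construct = conscientiousness): Scale A.
Smallest convergent = 0.68. Discriminant values: 0.25, 0.56, 0.36, 0.17, 0.52; count ≥ 0.68 → 0.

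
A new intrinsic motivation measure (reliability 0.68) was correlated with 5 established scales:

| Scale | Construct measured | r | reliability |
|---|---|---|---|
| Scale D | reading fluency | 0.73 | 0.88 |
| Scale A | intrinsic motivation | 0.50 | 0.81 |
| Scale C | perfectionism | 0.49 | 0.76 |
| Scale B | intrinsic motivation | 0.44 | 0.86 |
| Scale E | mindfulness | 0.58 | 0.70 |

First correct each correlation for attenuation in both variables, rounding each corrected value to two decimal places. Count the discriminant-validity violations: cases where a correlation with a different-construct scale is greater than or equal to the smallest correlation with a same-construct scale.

3

Disattenuated r (r / √(r_scale · r_new)):
  Scale D (disc): 0.73 / √(0.88·0.68) = 0.94
  Scale A (conv): 0.50 / √(0.81·0.68) = 0.67
  Scale C (disc): 0.49 / √(0.76·0.68) = 0.68
  Scale B (conv): 0.44 / √(0.86·0.68) = 0.58
  Scale E (disc): 0.58 / √(0.70·0.68) = 0.84
Smallest convergent = 0.58. Discriminant values: 0.94, 0.68, 0.84; count ≥ 0.58 → 3.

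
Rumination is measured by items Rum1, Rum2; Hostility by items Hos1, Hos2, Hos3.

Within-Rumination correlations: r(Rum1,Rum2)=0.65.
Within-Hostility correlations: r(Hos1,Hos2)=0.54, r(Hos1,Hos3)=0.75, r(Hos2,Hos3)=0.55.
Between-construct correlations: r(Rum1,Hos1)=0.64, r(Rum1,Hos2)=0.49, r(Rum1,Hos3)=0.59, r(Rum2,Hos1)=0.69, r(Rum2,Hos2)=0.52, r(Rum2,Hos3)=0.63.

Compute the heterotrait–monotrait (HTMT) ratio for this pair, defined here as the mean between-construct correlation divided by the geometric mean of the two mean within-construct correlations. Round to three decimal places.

0.940

Between-construct mean = 3.56/6 = 0.5933.
Mean within-Rum = 0.65/1 = 0.6500; mean within-Hos = 1.84/3 = 0.6133.
Geometric mean = √(0.6500 × 0.6133) = 0.6314.
HTMT = 0.5933 / 0.6314 = 0.940.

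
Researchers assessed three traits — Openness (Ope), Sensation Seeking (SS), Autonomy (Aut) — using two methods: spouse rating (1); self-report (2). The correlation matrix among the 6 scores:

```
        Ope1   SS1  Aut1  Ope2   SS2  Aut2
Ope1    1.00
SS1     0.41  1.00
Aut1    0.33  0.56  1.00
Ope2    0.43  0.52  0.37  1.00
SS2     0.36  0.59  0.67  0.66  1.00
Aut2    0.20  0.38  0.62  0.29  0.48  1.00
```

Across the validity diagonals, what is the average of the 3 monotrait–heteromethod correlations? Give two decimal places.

0.55

Convergent values: 0.43, 0.59, 0.62; mean = 1.64/3 = 0.55.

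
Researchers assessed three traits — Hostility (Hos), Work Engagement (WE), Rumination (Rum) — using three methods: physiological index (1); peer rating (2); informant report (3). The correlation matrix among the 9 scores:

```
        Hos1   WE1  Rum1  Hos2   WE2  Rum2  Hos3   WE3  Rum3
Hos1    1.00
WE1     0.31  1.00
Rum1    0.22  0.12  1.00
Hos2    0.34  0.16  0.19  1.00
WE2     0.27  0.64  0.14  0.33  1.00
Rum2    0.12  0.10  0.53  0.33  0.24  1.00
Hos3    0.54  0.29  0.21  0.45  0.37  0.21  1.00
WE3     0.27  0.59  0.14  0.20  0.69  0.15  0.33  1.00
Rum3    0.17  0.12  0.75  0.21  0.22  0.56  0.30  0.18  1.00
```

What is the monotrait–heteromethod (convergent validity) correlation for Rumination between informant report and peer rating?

0.56

Same trait (Rum), different methods: r(Rum3, Rum2) = 0.56.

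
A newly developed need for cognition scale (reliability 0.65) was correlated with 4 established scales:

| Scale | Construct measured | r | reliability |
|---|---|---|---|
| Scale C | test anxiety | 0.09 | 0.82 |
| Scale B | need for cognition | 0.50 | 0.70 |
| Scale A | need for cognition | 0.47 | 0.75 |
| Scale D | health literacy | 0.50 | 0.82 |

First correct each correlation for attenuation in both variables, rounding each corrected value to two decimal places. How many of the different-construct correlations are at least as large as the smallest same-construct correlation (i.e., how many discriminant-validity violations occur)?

1

Disattenuated r (r / √(r_scale · r_new)):
  Scale C (disc): 0.09 / √(0.82·0.65) = 0.12
  Scale B (conv): 0.50 / √(0.70·0.65) = 0.74
  Scale A (conv): 0.47 / √(0.75·0.65) = 0.67
  Scale D (disc): 0.50 / √(0.82·0.65) = 0.68
Smallest convergent = 0.67. Discriminant values: 0.12, 0.68; count ≥ 0.67 → 1.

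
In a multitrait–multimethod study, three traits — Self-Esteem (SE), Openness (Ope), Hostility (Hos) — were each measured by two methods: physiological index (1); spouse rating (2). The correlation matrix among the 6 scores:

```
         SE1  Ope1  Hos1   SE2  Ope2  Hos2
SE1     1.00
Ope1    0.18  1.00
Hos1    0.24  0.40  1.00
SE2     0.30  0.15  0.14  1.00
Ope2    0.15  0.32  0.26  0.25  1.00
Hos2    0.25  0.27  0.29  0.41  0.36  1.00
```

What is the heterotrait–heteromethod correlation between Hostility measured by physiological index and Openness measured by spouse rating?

Different traits and methods: r(Hos1, Ope2) = 0.26.

0.26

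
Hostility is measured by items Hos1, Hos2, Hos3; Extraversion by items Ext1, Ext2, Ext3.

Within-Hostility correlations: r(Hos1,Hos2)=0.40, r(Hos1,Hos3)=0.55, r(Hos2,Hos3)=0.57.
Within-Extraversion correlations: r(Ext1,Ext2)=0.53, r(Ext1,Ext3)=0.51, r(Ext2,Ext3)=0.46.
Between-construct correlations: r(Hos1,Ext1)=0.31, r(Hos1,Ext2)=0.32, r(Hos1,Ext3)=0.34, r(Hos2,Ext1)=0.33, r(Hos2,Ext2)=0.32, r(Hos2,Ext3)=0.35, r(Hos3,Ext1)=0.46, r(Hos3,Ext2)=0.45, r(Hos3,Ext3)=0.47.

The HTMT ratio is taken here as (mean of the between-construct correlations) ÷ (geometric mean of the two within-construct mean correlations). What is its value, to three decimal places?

Mean between = 3.35/9 = 0.3722.
Mean within-Hos = 1.52/3 = 0.5067; mean within-Ext = 1.50/3 = 0.5000.
Geometric mean = √(0.5067 × 0.5000) = 0.5033.
HTMT = 0.3722 / 0.5033 = 0.740.

0.740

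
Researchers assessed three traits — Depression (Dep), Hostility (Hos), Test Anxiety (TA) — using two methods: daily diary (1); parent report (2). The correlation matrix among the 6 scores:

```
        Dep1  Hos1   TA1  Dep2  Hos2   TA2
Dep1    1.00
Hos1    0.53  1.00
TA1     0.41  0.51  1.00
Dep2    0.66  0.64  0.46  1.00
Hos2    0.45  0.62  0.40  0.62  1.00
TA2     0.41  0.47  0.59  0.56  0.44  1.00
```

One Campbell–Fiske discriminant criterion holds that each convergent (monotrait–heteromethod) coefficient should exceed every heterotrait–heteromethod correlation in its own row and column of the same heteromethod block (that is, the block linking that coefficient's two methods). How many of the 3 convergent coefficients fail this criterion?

Convergent coefficients and their comparison sets:
Dep (methods 1·2): 0.66 vs {0.45, 0.64, 0.41, 0.46} → pass.
Hos (methods 1·2): 0.62 vs {0.64, 0.45, 0.47, 0.40} → fail.
TA (methods 1·2): 0.59 vs {0.46, 0.41, 0.40, 0.47} → pass.
1 of 3 fail.

1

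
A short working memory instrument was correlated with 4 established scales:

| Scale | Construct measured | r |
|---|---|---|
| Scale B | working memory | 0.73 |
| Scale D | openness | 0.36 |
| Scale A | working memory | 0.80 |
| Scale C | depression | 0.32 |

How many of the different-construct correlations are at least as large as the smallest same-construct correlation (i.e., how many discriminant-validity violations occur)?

0

Convergent (same construct = working memory): Scale B, Scale A.
Smallest convergent = 0.73. Discriminant values: 0.36, 0.32; count ≥ 0.73 → 0.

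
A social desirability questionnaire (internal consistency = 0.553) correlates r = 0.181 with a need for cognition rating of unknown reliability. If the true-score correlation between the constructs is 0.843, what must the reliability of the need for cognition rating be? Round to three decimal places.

r_true = r_obs / √(r_xx · r_yy) ⇒ 0.843 = 0.181 / √(0.553 · r_yy).
√(0.553 · r_yy) = 0.181 / 0.843 = 0.2147; 0.553 · r_yy = 0.0461; r_yy = 0.0461 / 0.553 ≈ 0.083.

0.083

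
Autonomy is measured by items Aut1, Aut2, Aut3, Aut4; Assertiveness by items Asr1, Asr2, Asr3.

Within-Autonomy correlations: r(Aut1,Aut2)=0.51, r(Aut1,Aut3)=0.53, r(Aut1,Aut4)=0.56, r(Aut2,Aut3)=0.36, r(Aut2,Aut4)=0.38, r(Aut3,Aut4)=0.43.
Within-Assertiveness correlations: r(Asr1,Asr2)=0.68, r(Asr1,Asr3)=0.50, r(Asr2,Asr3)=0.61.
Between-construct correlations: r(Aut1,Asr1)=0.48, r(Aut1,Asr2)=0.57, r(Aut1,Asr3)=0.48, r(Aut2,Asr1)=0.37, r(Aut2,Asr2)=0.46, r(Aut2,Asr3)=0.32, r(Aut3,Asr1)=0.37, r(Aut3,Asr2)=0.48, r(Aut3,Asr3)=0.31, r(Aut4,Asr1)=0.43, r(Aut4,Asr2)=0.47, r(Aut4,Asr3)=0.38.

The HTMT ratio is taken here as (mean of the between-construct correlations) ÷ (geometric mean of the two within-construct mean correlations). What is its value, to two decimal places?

Mean heterotrait r = 5.12/12 = 0.4267.
Mean within-Aut = 2.77/6 = 0.4617; mean within-Asr = 1.79/3 = 0.5967.
Geometric mean = √(0.4617 × 0.5967) = 0.5249.
HTMT = 0.4267 / 0.5249 = 0.81.

0.81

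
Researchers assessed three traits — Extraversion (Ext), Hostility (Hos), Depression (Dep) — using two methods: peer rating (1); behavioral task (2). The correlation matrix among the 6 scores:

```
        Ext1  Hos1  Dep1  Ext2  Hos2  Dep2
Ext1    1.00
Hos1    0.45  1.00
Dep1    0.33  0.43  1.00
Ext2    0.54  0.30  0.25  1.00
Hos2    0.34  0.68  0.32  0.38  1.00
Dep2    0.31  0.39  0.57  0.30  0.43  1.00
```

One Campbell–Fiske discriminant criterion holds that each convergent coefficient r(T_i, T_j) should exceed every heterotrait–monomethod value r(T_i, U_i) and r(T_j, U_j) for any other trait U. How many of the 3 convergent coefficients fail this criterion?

Convergent coefficients and their comparison sets:
Ext (methods 1·2): 0.54 vs {0.45, 0.38, 0.33, 0.30} → pass.
Hos (methods 1·2): 0.68 vs {0.45, 0.38, 0.43, 0.43} → pass.
Dep (methods 1·2): 0.57 vs {0.33, 0.30, 0.43, 0.43} → pass.
0 of 3 fail.

0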